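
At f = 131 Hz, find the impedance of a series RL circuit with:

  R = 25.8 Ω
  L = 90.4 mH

Step 1 — Angular frequency: ω = 2π·f = 2π·131 = 823.1 rad/s.
Step 2 — Component impedances:
  R: Z = R = 25.8 Ω
  L: Z = jωL = j·823.1·0.0904 = 0 + j74.41 Ω
Step 3 — Series combination: Z_total = R + L = 25.8 + j74.41 Ω = 78.75∠70.9° Ω.

Z = 25.8 + j74.41 Ω = 78.75∠70.9° Ω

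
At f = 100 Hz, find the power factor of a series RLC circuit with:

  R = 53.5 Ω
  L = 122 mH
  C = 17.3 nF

Step 1 — Angular frequency: ω = 2π·f = 2π·100 = 628.3 rad/s.
Step 2 — Component impedances:
  R: Z = R = 53.5 Ω
  L: Z = jωL = j·628.3·0.122 = 0 + j76.65 Ω
  C: Z = 1/(jωC) = -j/(ω·C) = 0 - j9.2e+04 Ω
Step 3 — Series combination: Z_total = R + L + C = 53.5 - j9.192e+04 Ω = 9.192e+04∠-90.0° Ω.
Step 4 — Power factor: PF = cos(φ) = Re(Z)/|Z| = 53.5/9.192e+04 = 0.000582.
Step 5 — Type: Im(Z) = -9.192e+04 ⇒ leading (phase φ = -90.0°).

PF = 0.000582 (leading, φ = -90.0°)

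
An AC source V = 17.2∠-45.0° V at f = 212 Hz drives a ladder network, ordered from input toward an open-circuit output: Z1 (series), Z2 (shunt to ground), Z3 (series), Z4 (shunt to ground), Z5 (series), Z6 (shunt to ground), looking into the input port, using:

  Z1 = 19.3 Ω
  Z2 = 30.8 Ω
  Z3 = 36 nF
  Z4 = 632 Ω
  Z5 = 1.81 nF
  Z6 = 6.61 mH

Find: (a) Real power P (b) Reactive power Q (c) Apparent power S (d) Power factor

Step 1 — Angular frequency: ω = 2π·f = 2π·212 = 1332 rad/s.
Step 2 — Component impedances:
  Z1: Z = R = 19.3 Ω
  Z2: Z = R = 30.8 Ω
  Z3: Z = 1/(jωC) = -j/(ω·C) = 0 - j2.085e+04 Ω
  Z4: Z = R = 632 Ω
  Z5: Z = 1/(jωC) = -j/(ω·C) = 0 - j4.148e+05 Ω
  Z6: Z = jωL = j·1332·0.00661 = 0 + j8.805 Ω
Step 3 — Ladder network (open output): work backward from the far end, alternating series and parallel combinations. Z_in = 50.1 - j0.04544 Ω = 50.1∠-0.1° Ω.
Step 4 — Source phasor: V = 17.2∠-45.0° V = 12.16 - j12.16 V.
Step 5 — Current: I = V / Z = 0.243 - j0.2425 A = 0.3433∠-44.9° A.
Step 6 — Complex power: S = V·I* = 5.905 - j0.005356 VA.
Step 7 — Real power: P = Re(S) = 5.905 W.
Step 8 — Reactive power: Q = Im(S) = -0.005356 VAR.
Step 9 — Apparent power: |S| = 5.905 VA.
Step 10 — Power factor: PF = P/|S| = 1 (leading).

(a) P = 5.905 W  (b) Q = -0.005356 VAR  (c) S = 5.905 VA  (d) PF = 1 (leading)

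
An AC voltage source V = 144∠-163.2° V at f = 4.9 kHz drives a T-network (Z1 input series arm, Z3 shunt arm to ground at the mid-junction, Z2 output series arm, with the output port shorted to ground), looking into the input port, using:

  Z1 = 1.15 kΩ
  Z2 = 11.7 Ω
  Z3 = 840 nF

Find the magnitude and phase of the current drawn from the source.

Step 1 — Angular frequency: ω = 2π·f = 2π·4900 = 3.079e+04 rad/s.
Step 2 — Component impedances:
  Z1: Z = R = 1150 Ω
  Z2: Z = R = 11.7 Ω
  Z3: Z = 1/(jωC) = -j/(ω·C) = 0 - j38.67 Ω
Step 3 — With the output port shorted to ground, the output series arm Z2 runs from the junction to ground; the shunt arm Z3 also runs from the junction to ground. They appear in parallel: Z3 || Z2 = 10.72 - j3.243 Ω.
Step 4 — Series with input arm Z1: Z_in = Z1 + (Z3 || Z2) = 1161 - j3.243 Ω = 1161∠-0.2° Ω.
Step 5 — Source phasor: V = 144∠-163.2° V = -137.9 - j41.62 V.
Step 6 — Ohm's law: I = V / Z_total = (-137.9 - j41.62) / (1161 - j3.243) = -0.1187 - j0.03619 A.
Step 7 — Convert to polar: |I| = 0.1241 A, ∠I = -163.0°.

I = 0.1241∠-163.0° A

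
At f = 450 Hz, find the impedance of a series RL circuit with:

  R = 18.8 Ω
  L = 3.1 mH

Step 1 — Angular frequency: ω = 2π·f = 2π·450 = 2827 rad/s.
Step 2 — Component impedances:
  R: Z = R = 18.8 Ω
  L: Z = jωL = j·2827·0.0031 = 0 + j8.765 Ω
Step 3 — Series combination: Z_total = R + L = 18.8 + j8.765 Ω = 20.74∠25.0° Ω.

Z = 18.8 + j8.765 Ω = 20.74∠25.0° Ω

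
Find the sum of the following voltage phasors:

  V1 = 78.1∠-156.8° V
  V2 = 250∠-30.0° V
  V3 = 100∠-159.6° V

Step 1 — Convert each phasor to rectangular form:
  V1 = 78.1·(cos(-156.8°) + j·sin(-156.8°)) = -71.78 - j30.77 V
  V2 = 250·(cos(-30.0°) + j·sin(-30.0°)) = 216.5 - j125 V
  V3 = 100·(cos(-159.6°) + j·sin(-159.6°)) = -93.73 - j34.86 V
Step 2 — Sum components: V_total = 50.99 - j190.6 V.
Step 3 — Convert to polar: |V_total| = 197.3 V, ∠V_total = -75.0°.

V_total = 197.3∠-75.0° V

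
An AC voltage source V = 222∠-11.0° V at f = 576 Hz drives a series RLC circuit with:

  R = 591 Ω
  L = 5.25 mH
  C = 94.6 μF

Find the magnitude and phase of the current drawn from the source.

Step 1 — Angular frequency: ω = 2π·f = 2π·576 = 3619 rad/s.
Step 2 — Component impedances:
  R: Z = R = 591 Ω
  L: Z = jωL = j·3619·0.00525 = 0 + j19 Ω
  C: Z = 1/(jωC) = -j/(ω·C) = 0 - j2.921 Ω
Step 3 — Series combination: Z_total = R + L + C = 591 + j16.08 Ω = 591.2∠1.6° Ω.
Step 4 — Source phasor: V = 222∠-11.0° V = 217.9 - j42.36 V.
Step 5 — Ohm's law: I = V / Z_total = (217.9 - j42.36) / (591 + j16.08) = 0.3665 - j0.08165 A.
Step 6 — Convert to polar: |I| = 0.3755 A, ∠I = -12.6°.

I = 0.3755∠-12.6° A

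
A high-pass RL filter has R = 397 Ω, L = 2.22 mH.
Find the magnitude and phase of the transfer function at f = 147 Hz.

Step 1 — Angular frequency: ω = 2π·147 = 923.6 rad/s.
Step 2 — Transfer function: H(jω) = jωL/(R + jωL).
Step 3 — Numerator jωL = j·2.05; denominator R + jωL = 397 + j2.05.
Step 4 — H = 2.668e-05 + j0.005165.
Step 5 — Magnitude: |H| = 0.005165 (-45.7 dB); phase: φ = 89.7°.

|H| = 0.005165 (-45.7 dB), φ = 89.7°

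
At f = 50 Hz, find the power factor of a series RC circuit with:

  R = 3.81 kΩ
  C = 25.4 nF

Step 1 — Angular frequency: ω = 2π·f = 2π·50 = 314.2 rad/s.
Step 2 — Component impedances:
  R: Z = R = 3810 Ω
  C: Z = 1/(jωC) = -j/(ω·C) = 0 - j1.253e+05 Ω
Step 3 — Series combination: Z_total = R + C = 3810 - j1.253e+05 Ω = 1.254e+05∠-88.3° Ω.
Step 4 — Power factor: PF = cos(φ) = Re(Z)/|Z| = 3810/1.2538e+05 = 0.03039.
Step 5 — Type: Im(Z) = -1.253e+05 ⇒ leading (phase φ = -88.3°).

PF = 0.03039 (leading, φ = -88.3°)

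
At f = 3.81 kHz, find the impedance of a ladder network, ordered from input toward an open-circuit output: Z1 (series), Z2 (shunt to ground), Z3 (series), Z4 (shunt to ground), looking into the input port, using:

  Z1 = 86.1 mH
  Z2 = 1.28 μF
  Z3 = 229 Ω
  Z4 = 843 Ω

Step 1 — Angular frequency: ω = 2π·f = 2π·3810 = 2.394e+04 rad/s.
Step 2 — Component impedances:
  Z1: Z = jωL = j·2.394e+04·0.0861 = 0 + j2061 Ω
  Z2: Z = 1/(jωC) = -j/(ω·C) = 0 - j32.64 Ω
  Z3: Z = R = 229 Ω
  Z4: Z = R = 843 Ω
Step 3 — Ladder network (open output): work backward from the far end, alternating series and parallel combinations. Z_in = 0.9926 + j2029 Ω = 2029∠90.0° Ω.

Z = 0.9926 + j2029 Ω = 2029∠90.0° Ω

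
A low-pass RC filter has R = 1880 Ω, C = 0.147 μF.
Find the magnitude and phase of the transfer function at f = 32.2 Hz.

Step 1 — Angular frequency: ω = 2π·32.2 = 202.3 rad/s.
Step 2 — Transfer function: H(jω) = 1/(1 + jωRC).
Step 3 — Denominator: 1 + jωRC = 1 + j·202.3·1880·1.47e-07 = 1 + j0.05591.
Step 4 — H = 0.9969 - j0.05574.
Step 5 — Magnitude: |H| = 0.9984 (-0.0 dB); phase: φ = -3.2°.

|H| = 0.9984 (-0.0 dB), φ = -3.2°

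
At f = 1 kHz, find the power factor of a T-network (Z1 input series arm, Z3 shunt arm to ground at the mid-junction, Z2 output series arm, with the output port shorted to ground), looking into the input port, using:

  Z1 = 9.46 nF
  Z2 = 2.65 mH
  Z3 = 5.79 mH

Step 1 — Angular frequency: ω = 2π·f = 2π·1000 = 6283 rad/s.
Step 2 — Component impedances:
  Z1: Z = 1/(jωC) = -j/(ω·C) = 0 - j1.682e+04 Ω
  Z2: Z = jωL = j·6283·0.00265 = 0 + j16.65 Ω
  Z3: Z = jωL = j·6283·0.00579 = 0 + j36.38 Ω
Step 3 — With the output port shorted to ground, the output series arm Z2 runs from the junction to ground; the shunt arm Z3 also runs from the junction to ground. They appear in parallel: Z3 || Z2 = 0 + j11.42 Ω.
Step 4 — Series with input arm Z1: Z_in = Z1 + (Z3 || Z2) = 0 - j1.681e+04 Ω = 1.681e+04∠-90.0° Ω.
Step 5 — Power factor: PF = cos(φ) = Re(Z)/|Z| = 0/1.681e+04 = 0.
Step 6 — Type: Im(Z) = -1.681e+04 ⇒ leading (phase φ = -90.0°).

PF = 0 (leading, φ = -90.0°)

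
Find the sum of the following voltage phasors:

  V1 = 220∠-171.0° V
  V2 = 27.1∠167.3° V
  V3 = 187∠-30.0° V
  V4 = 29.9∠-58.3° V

Step 1 — Convert each phasor to rectangular form:
  V1 = 220·(cos(-171.0°) + j·sin(-171.0°)) = -217.3 - j34.42 V
  V2 = 27.1·(cos(167.3°) + j·sin(167.3°)) = -26.44 + j5.958 V
  V3 = 187·(cos(-30.0°) + j·sin(-30.0°)) = 161.9 - j93.5 V
  V4 = 29.9·(cos(-58.3°) + j·sin(-58.3°)) = 15.71 - j25.44 V
Step 2 — Sum components: V_total = -66.07 - j147.4 V.
Step 3 — Convert to polar: |V_total| = 161.5 V, ∠V_total = -114.1°.

V_total = 161.5∠-114.1° V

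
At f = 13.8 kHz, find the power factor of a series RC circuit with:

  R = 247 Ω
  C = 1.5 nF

Step 1 — Angular frequency: ω = 2π·f = 2π·1.38e+04 = 8.671e+04 rad/s.
Step 2 — Component impedances:
  R: Z = R = 247 Ω
  C: Z = 1/(jωC) = -j/(ω·C) = 0 - j7689 Ω
Step 3 — Series combination: Z_total = R + C = 247 - j7689 Ω = 7693∠-88.2° Ω.
Step 4 — Power factor: PF = cos(φ) = Re(Z)/|Z| = 247/7693 = 0.03211.
Step 5 — Type: Im(Z) = -7689 ⇒ leading (phase φ = -88.2°).

PF = 0.03211 (leading, φ = -88.2°)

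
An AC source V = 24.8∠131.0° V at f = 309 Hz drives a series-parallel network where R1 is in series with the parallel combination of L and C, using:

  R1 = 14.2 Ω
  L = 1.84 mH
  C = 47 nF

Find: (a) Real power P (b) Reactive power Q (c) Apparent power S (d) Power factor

Step 1 — Angular frequency: ω = 2π·f = 2π·309 = 1942 rad/s.
Step 2 — Component impedances:
  R1: Z = R = 14.2 Ω
  L: Z = jωL = j·1942·0.00184 = 0 + j3.572 Ω
  C: Z = 1/(jωC) = -j/(ω·C) = 0 - j1.096e+04 Ω
Step 3 — Parallel branch: L || C = 1/(1/L + 1/C) = 0 + j3.574 Ω.
Step 4 — Series with R1: Z_total = R1 + (L || C) = 14.2 + j3.574 Ω = 14.64∠14.1° Ω.
Step 5 — Source phasor: V = 24.8∠131.0° V = -16.27 + j18.72 V.
Step 6 — Current: I = V / Z = -0.7656 + j1.511 A = 1.694∠116.9° A.
Step 7 — Complex power: S = V·I* = 40.73 + j10.25 VA.
Step 8 — Real power: P = Re(S) = 40.73 W.
Step 9 — Reactive power: Q = Im(S) = 10.25 VAR.
Step 10 — Apparent power: |S| = 42 VA.
Step 11 — Power factor: PF = P/|S| = 0.9698 (lagging).

(a) P = 40.73 W  (b) Q = 10.25 VAR  (c) S = 42 VA  (d) PF = 0.9698 (lagging)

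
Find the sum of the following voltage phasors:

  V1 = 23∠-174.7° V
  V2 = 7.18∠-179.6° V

Step 1 — Convert each phasor to rectangular form:
  V1 = 23·(cos(-174.7°) + j·sin(-174.7°)) = -22.9 - j2.125 V
  V2 = 7.18·(cos(-179.6°) + j·sin(-179.6°)) = -7.18 - j0.05013 V
Step 2 — Sum components: V_total = -30.08 - j2.175 V.
Step 3 — Convert to polar: |V_total| = 30.16 V, ∠V_total = -175.9°.

V_total = 30.16∠-175.9° V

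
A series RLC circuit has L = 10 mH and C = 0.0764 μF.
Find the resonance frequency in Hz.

Step 1 — Resonance condition Im(Z)=0 gives ω₀ = 1/√(LC).
Step 2 — ω₀ = 1/√(0.01·7.64e-08) = 3.618e+04 rad/s.
Step 3 — f₀ = ω₀/(2π) = 5758 Hz.

f₀ = 5758 Hz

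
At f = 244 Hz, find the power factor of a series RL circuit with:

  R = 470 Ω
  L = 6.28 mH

Step 1 — Angular frequency: ω = 2π·f = 2π·244 = 1533 rad/s.
Step 2 — Component impedances:
  R: Z = R = 470 Ω
  L: Z = jωL = j·1533·0.00628 = 0 + j9.628 Ω
Step 3 — Series combination: Z_total = R + L = 470 + j9.628 Ω = 470.1∠1.2° Ω.
Step 4 — Power factor: PF = cos(φ) = Re(Z)/|Z| = 470/470.1 = 0.9998.
Step 5 — Type: Im(Z) = 9.628 ⇒ lagging (phase φ = 1.2°).

PF = 0.9998 (lagging, φ = 1.2°)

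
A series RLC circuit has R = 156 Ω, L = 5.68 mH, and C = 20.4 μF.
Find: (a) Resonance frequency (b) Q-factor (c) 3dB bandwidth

Step 1 — Resonance condition Im(Z)=0 gives ω₀ = 1/√(LC).
Step 2 — ω₀ = 1/√(0.00568·2.04e-05) = 2938 rad/s.
Step 3 — f₀ = ω₀/(2π) = 467.6 Hz.
Step 4 — Series Q: Q = ω₀L/R = 2938·0.00568/156 = 0.107.
Step 5 — 3dB bandwidth: Δω = ω₀/Q = 2.746e+04 rad/s; BW = Δω/(2π) = 4371 Hz.

(a) f₀ = 467.6 Hz  (b) Q = 0.107  (c) BW = 4371 Hz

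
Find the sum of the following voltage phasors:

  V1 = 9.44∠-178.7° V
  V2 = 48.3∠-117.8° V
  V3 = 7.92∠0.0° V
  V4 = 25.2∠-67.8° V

Step 1 — Convert each phasor to rectangular form:
  V1 = 9.44·(cos(-178.7°) + j·sin(-178.7°)) = -9.438 - j0.2142 V
  V2 = 48.3·(cos(-117.8°) + j·sin(-117.8°)) = -22.53 - j42.73 V
  V3 = 7.92·(cos(0.0°) + j·sin(0.0°)) = 7.92 V
  V4 = 25.2·(cos(-67.8°) + j·sin(-67.8°)) = 9.522 - j23.33 V
Step 2 — Sum components: V_total = -14.52 - j66.27 V.
Step 3 — Convert to polar: |V_total| = 67.84 V, ∠V_total = -102.4°.

V_total = 67.84∠-102.4° V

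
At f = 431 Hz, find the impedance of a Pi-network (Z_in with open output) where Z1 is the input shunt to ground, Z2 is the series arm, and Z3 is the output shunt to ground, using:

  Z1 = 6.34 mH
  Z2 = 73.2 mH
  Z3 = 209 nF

Step 1 — Angular frequency: ω = 2π·f = 2π·431 = 2708 rad/s.
Step 2 — Component impedances:
  Z1: Z = jωL = j·2708·0.00634 = 0 + j17.17 Ω
  Z2: Z = jωL = j·2708·0.0732 = 0 + j198.2 Ω
  Z3: Z = 1/(jωC) = -j/(ω·C) = 0 - j1767 Ω
Step 3 — With open output, the series arm Z2 and the output shunt Z3 appear in series to ground: Z2 + Z3 = 0 - j1569 Ω.
Step 4 — Parallel with input shunt Z1: Z_in = Z1 || (Z2 + Z3) = 0 + j17.36 Ω = 17.36∠90.0° Ω.

Z = 0 + j17.36 Ω = 17.36∠90.0° Ω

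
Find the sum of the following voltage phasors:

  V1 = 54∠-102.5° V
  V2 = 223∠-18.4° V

Step 1 — Convert each phasor to rectangular form:
  V1 = 54·(cos(-102.5°) + j·sin(-102.5°)) = -11.69 - j52.72 V
  V2 = 223·(cos(-18.4°) + j·sin(-18.4°)) = 211.6 - j70.39 V
Step 2 — Sum components: V_total = 199.9 - j123.1 V.
Step 3 — Convert to polar: |V_total| = 234.8 V, ∠V_total = -31.6°.

V_total = 234.8∠-31.6° V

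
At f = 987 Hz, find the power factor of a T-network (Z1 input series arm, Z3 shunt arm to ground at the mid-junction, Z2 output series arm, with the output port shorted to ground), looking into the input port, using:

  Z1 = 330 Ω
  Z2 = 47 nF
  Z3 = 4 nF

Step 1 — Angular frequency: ω = 2π·f = 2π·987 = 6202 rad/s.
Step 2 — Component impedances:
  Z1: Z = R = 330 Ω
  Z2: Z = 1/(jωC) = -j/(ω·C) = 0 - j3431 Ω
  Z3: Z = 1/(jωC) = -j/(ω·C) = 0 - j4.031e+04 Ω
Step 3 — With the output port shorted to ground, the output series arm Z2 runs from the junction to ground; the shunt arm Z3 also runs from the junction to ground. They appear in parallel: Z3 || Z2 = 0 - j3162 Ω.
Step 4 — Series with input arm Z1: Z_in = Z1 + (Z3 || Z2) = 330 - j3162 Ω = 3179∠-84.0° Ω.
Step 5 — Power factor: PF = cos(φ) = Re(Z)/|Z| = 330/3179 = 0.1038.
Step 6 — Type: Im(Z) = -3162 ⇒ leading (phase φ = -84.0°).

PF = 0.1038 (leading, φ = -84.0°)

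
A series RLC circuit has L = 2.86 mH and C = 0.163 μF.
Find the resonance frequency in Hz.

Step 1 — Resonance condition Im(Z)=0 gives ω₀ = 1/√(LC).
Step 2 — ω₀ = 1/√(0.00286·1.63e-07) = 4.632e+04 rad/s.
Step 3 — f₀ = ω₀/(2π) = 7371 Hz.

f₀ = 7371 Hz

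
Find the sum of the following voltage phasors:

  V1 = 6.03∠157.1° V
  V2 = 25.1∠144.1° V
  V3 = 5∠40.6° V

Step 1 — Convert each phasor to rectangular form:
  V1 = 6.03·(cos(157.1°) + j·sin(157.1°)) = -5.555 + j2.346 V
  V2 = 25.1·(cos(144.1°) + j·sin(144.1°)) = -20.33 + j14.72 V
  V3 = 5·(cos(40.6°) + j·sin(40.6°)) = 3.796 + j3.254 V
Step 2 — Sum components: V_total = -22.09 + j20.32 V.
Step 3 — Convert to polar: |V_total| = 30.01 V, ∠V_total = 137.4°.

V_total = 30.01∠137.4° V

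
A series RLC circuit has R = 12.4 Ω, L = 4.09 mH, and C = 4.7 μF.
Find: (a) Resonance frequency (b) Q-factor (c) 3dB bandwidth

Step 1 — Resonance condition Im(Z)=0 gives ω₀ = 1/√(LC).
Step 2 — ω₀ = 1/√(0.00409·4.7e-06) = 7213 rad/s.
Step 3 — f₀ = ω₀/(2π) = 1148 Hz.
Step 4 — Series Q: Q = ω₀L/R = 7213·0.00409/12.4 = 2.379.
Step 5 — 3dB bandwidth: Δω = ω₀/Q = 3032 rad/s; BW = Δω/(2π) = 482.5 Hz.

(a) f₀ = 1148 Hz  (b) Q = 2.379  (c) BW = 482.5 Hz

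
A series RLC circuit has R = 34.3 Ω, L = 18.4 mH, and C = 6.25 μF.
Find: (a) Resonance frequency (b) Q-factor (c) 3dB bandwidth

Step 1 — Resonance: ω₀ = 1/√(LC) = 1/√(0.0184·6.25e-06) = 2949 rad/s.
Step 2 — f₀ = ω₀/(2π) = 469.3 Hz.
Step 3 — Series Q: Q = ω₀L/R = 2949·0.0184/34.3 = 1.582.
Step 4 — Bandwidth: Δω = ω₀/Q = 1864 rad/s; BW = Δω/(2π) = 296.7 Hz.

(a) f₀ = 469.3 Hz  (b) Q = 1.582  (c) BW = 296.7 Hz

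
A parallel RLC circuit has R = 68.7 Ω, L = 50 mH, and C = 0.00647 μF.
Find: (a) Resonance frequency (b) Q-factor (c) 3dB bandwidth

Step 1 — Resonance: ω₀ = 1/√(LC) = 1/√(0.05·6.47e-09) = 5.56e+04 rad/s.
Step 2 — f₀ = ω₀/(2π) = 8849 Hz.
Step 3 — Parallel Q: Q = R/(ω₀L) = 68.7/(5.56e+04·0.05) = 0.02471.
Step 4 — Bandwidth: Δω = ω₀/Q = 2.25e+06 rad/s; BW = Δω/(2π) = 3.581e+05 Hz.

(a) f₀ = 8849 Hz  (b) Q = 0.02471  (c) BW = 3.581e+05 Hz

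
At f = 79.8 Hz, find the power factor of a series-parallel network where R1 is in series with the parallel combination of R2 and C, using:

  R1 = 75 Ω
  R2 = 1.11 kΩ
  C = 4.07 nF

Step 1 — Angular frequency: ω = 2π·f = 2π·79.8 = 501.4 rad/s.
Step 2 — Component impedances:
  R1: Z = R = 75 Ω
  R2: Z = R = 1110 Ω
  C: Z = 1/(jωC) = -j/(ω·C) = 0 - j4.9e+05 Ω
Step 3 — Parallel branch: R2 || C = 1/(1/R2 + 1/C) = 1110 - j2.514 Ω.
Step 4 — Series with R1: Z_total = R1 + (R2 || C) = 1185 - j2.514 Ω = 1185∠-0.1° Ω.
Step 5 — Power factor: PF = cos(φ) = Re(Z)/|Z| = 1185/1185 = 1.
Step 6 — Type: Im(Z) = -2.514 ⇒ leading (phase φ = -0.1°).

PF = 1 (leading, φ = -0.1°)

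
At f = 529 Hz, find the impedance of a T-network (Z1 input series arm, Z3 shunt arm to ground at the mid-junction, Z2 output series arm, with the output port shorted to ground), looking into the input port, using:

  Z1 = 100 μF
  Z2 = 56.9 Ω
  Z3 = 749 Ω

Step 1 — Angular frequency: ω = 2π·f = 2π·529 = 3324 rad/s.
Step 2 — Component impedances:
  Z1: Z = 1/(jωC) = -j/(ω·C) = 0 - j3.009 Ω
  Z2: Z = R = 56.9 Ω
  Z3: Z = R = 749 Ω
Step 3 — With the output port shorted to ground, the output series arm Z2 runs from the junction to ground; the shunt arm Z3 also runs from the junction to ground. They appear in parallel: Z3 || Z2 = 52.88 Ω.
Step 4 — Series with input arm Z1: Z_in = Z1 + (Z3 || Z2) = 52.88 - j3.009 Ω = 52.97∠-3.3° Ω.

Z = 52.88 - j3.009 Ω = 52.97∠-3.3° Ω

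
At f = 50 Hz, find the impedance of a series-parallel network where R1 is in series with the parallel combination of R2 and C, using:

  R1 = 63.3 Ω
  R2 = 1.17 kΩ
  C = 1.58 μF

Step 1 — Angular frequency: ω = 2π·f = 2π·50 = 314.2 rad/s.
Step 2 — Component impedances:
  R1: Z = R = 63.3 Ω
  R2: Z = R = 1170 Ω
  C: Z = 1/(jωC) = -j/(ω·C) = 0 - j2015 Ω
Step 3 — Parallel branch: R2 || C = 1/(1/R2 + 1/C) = 874.9 - j508.1 Ω.
Step 4 — Series with R1: Z_total = R1 + (R2 || C) = 938.2 - j508.1 Ω = 1067∠-28.4° Ω.

Z = 938.2 - j508.1 Ω = 1067∠-28.4° Ω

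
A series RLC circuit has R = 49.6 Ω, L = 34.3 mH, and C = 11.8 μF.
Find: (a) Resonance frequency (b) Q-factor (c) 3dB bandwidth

Step 1 — Resonance condition Im(Z)=0 gives ω₀ = 1/√(LC).
Step 2 — ω₀ = 1/√(0.0343·1.18e-05) = 1572 rad/s.
Step 3 — f₀ = ω₀/(2π) = 250.2 Hz.
Step 4 — Series Q: Q = ω₀L/R = 1572·0.0343/49.6 = 1.087.
Step 5 — 3dB bandwidth: Δω = ω₀/Q = 1446 rad/s; BW = Δω/(2π) = 230.1 Hz.

(a) f₀ = 250.2 Hz  (b) Q = 1.087  (c) BW = 230.1 Hz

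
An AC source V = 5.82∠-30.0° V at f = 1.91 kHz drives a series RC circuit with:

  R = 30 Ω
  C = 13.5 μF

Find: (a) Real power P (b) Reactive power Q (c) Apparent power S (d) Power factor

Step 1 — Angular frequency: ω = 2π·f = 2π·1910 = 1.2e+04 rad/s.
Step 2 — Component impedances:
  R: Z = R = 30 Ω
  C: Z = 1/(jωC) = -j/(ω·C) = 0 - j6.172 Ω
Step 3 — Series combination: Z_total = R + C = 30 - j6.172 Ω = 30.63∠-11.6° Ω.
Step 4 — Source phasor: V = 5.82∠-30.0° V = 5.04 - j2.91 V.
Step 5 — Current: I = V / Z = 0.1803 - j0.0599 A = 0.19∠-18.4° A.
Step 6 — Complex power: S = V·I* = 1.083 - j0.2229 VA.
Step 7 — Real power: P = Re(S) = 1.083 W.
Step 8 — Reactive power: Q = Im(S) = -0.2229 VAR.
Step 9 — Apparent power: |S| = 1.106 VA.
Step 10 — Power factor: PF = P/|S| = 0.9795 (leading).

(a) P = 1.083 W  (b) Q = -0.2229 VAR  (c) S = 1.106 VA  (d) PF = 0.9795 (leading)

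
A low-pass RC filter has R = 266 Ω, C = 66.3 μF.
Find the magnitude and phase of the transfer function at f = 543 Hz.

Step 1 — Angular frequency: ω = 2π·543 = 3412 rad/s.
Step 2 — Transfer function: H(jω) = 1/(1 + jωRC).
Step 3 — Denominator: 1 + jωRC = 1 + j·3412·266·6.63e-05 = 1 + j60.17.
Step 4 — H = 0.0002761 - j0.01662.
Step 5 — Magnitude: |H| = 0.01662 (-35.6 dB); phase: φ = -89.0°.

|H| = 0.01662 (-35.6 dB), φ = -89.0°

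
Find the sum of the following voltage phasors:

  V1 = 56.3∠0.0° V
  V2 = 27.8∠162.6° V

Step 1 — Convert each phasor to rectangular form:
  V1 = 56.3·(cos(0.0°) + j·sin(0.0°)) = 56.3 V
  V2 = 27.8·(cos(162.6°) + j·sin(162.6°)) = -26.53 + j8.313 V
Step 2 — Sum components: V_total = 29.77 + j8.313 V.
Step 3 — Convert to polar: |V_total| = 30.91 V, ∠V_total = 15.6°.

V_total = 30.91∠15.6° V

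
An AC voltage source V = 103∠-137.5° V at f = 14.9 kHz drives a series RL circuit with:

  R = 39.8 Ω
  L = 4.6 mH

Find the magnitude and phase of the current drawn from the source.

Step 1 — Angular frequency: ω = 2π·f = 2π·1.49e+04 = 9.362e+04 rad/s.
Step 2 — Component impedances:
  R: Z = R = 39.8 Ω
  L: Z = jωL = j·9.362e+04·0.0046 = 0 + j430.6 Ω
Step 3 — Series combination: Z_total = R + L = 39.8 + j430.6 Ω = 432.5∠84.7° Ω.
Step 4 — Source phasor: V = 103∠-137.5° V = -75.94 - j69.59 V.
Step 5 — Ohm's law: I = V / Z_total = (-75.94 - j69.59) / (39.8 + j430.6) = -0.1764 + j0.16 A.
Step 6 — Convert to polar: |I| = 0.2382 A, ∠I = 137.8°.

I = 0.2382∠137.8° A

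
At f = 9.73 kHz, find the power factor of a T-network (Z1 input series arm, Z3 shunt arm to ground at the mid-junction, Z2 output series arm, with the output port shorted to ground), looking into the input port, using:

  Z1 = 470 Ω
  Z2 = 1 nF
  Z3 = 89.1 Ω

Step 1 — Angular frequency: ω = 2π·f = 2π·9730 = 6.114e+04 rad/s.
Step 2 — Component impedances:
  Z1: Z = R = 470 Ω
  Z2: Z = 1/(jωC) = -j/(ω·C) = 0 - j1.636e+04 Ω
  Z3: Z = R = 89.1 Ω
Step 3 — With the output port shorted to ground, the output series arm Z2 runs from the junction to ground; the shunt arm Z3 also runs from the junction to ground. They appear in parallel: Z3 || Z2 = 89.1 - j0.4853 Ω.
Step 4 — Series with input arm Z1: Z_in = Z1 + (Z3 || Z2) = 559.1 - j0.4853 Ω = 559.1∠-0.0° Ω.
Step 5 — Power factor: PF = cos(φ) = Re(Z)/|Z| = 559.1/559.1 = 1.
Step 6 — Type: Im(Z) = -0.4853 ⇒ leading (phase φ = -0.0°).

PF = 1 (leading, φ = -0.0°)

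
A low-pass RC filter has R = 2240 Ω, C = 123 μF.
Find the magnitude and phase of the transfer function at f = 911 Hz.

Step 1 — Angular frequency: ω = 2π·911 = 5724 rad/s.
Step 2 — Transfer function: H(jω) = 1/(1 + jωRC).
Step 3 — Denominator: 1 + jωRC = 1 + j·5724·2240·0.000123 = 1 + j1577.
Step 4 — H = 4.021e-07 - j0.0006341.
Step 5 — Magnitude: |H| = 0.0006341 (-64.0 dB); phase: φ = -90.0°.

|H| = 0.0006341 (-64.0 dB), φ = -90.0°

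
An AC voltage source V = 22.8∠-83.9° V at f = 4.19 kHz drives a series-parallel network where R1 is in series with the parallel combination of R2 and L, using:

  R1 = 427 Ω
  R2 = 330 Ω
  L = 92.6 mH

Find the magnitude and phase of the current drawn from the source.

Step 1 — Angular frequency: ω = 2π·f = 2π·4190 = 2.633e+04 rad/s.
Step 2 — Component impedances:
  R1: Z = R = 427 Ω
  R2: Z = R = 330 Ω
  L: Z = jωL = j·2.633e+04·0.0926 = 0 + j2438 Ω
Step 3 — Parallel branch: R2 || L = 1/(1/R2 + 1/L) = 324.1 + j43.87 Ω.
Step 4 — Series with R1: Z_total = R1 + (R2 || L) = 751.1 + j43.87 Ω = 752.3∠3.3° Ω.
Step 5 — Source phasor: V = 22.8∠-83.9° V = 2.423 - j22.67 V.
Step 6 — Ohm's law: I = V / Z_total = (2.423 - j22.67) / (751.1 + j43.87) = 0.001458 - j0.03027 A.
Step 7 — Convert to polar: |I| = 0.03031 A, ∠I = -87.2°.

I = 0.03031∠-87.2° A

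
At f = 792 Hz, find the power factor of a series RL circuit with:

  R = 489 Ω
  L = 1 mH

Step 1 — Angular frequency: ω = 2π·f = 2π·792 = 4976 rad/s.
Step 2 — Component impedances:
  R: Z = R = 489 Ω
  L: Z = jωL = j·4976·0.001 = 0 + j4.976 Ω
Step 3 — Series combination: Z_total = R + L = 489 + j4.976 Ω = 489∠0.6° Ω.
Step 4 — Power factor: PF = cos(φ) = Re(Z)/|Z| = 489/489.03 = 0.9999.
Step 5 — Type: Im(Z) = 4.976 ⇒ lagging (phase φ = 0.6°).

PF = 0.9999 (lagging, φ = 0.6°)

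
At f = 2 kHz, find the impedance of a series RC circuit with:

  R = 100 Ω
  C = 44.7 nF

Step 1 — Angular frequency: ω = 2π·f = 2π·2000 = 1.257e+04 rad/s.
Step 2 — Component impedances:
  R: Z = R = 100 Ω
  C: Z = 1/(jωC) = -j/(ω·C) = 0 - j1780 Ω
Step 3 — Series combination: Z_total = R + C = 100 - j1780 Ω = 1783∠-86.8° Ω.

Z = 100 - j1780 Ω = 1783∠-86.8° Ω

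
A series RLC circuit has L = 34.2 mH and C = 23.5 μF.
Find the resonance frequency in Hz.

Step 1 — Resonance condition Im(Z)=0 gives ω₀ = 1/√(LC).
Step 2 — ω₀ = 1/√(0.0342·2.35e-05) = 1115 rad/s.
Step 3 — f₀ = ω₀/(2π) = 177.5 Hz.

f₀ = 177.5 Hz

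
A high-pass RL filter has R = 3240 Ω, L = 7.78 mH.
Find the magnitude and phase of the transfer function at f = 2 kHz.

Step 1 — Angular frequency: ω = 2π·2000 = 1.257e+04 rad/s.
Step 2 — Transfer function: H(jω) = jωL/(R + jωL).
Step 3 — Numerator jωL = j·97.77; denominator R + jωL = 3240 + j97.77.
Step 4 — H = 0.0009097 + j0.03015.
Step 5 — Magnitude: |H| = 0.03016 (-30.4 dB); phase: φ = 88.3°.

|H| = 0.03016 (-30.4 dB), φ = 88.3°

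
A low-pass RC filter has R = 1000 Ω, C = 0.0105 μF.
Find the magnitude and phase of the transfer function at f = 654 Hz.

Step 1 — Angular frequency: ω = 2π·654 = 4109 rad/s.
Step 2 — Transfer function: H(jω) = 1/(1 + jωRC).
Step 3 — Denominator: 1 + jωRC = 1 + j·4109·1000·1.05e-08 = 1 + j0.04315.
Step 4 — H = 0.9981 - j0.04307.
Step 5 — Magnitude: |H| = 0.9991 (-0.0 dB); phase: φ = -2.5°.

|H| = 0.9991 (-0.0 dB), φ = -2.5°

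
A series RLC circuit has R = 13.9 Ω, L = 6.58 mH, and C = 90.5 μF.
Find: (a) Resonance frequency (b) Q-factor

Step 1 — Resonance condition Im(Z)=0 gives ω₀ = 1/√(LC).
Step 2 — ω₀ = 1/√(0.00658·9.05e-05) = 1296 rad/s.
Step 3 — f₀ = ω₀/(2π) = 206.2 Hz.
Step 4 — Series Q: Q = ω₀L/R = 1296·0.00658/13.9 = 0.6134.

(a) f₀ = 206.2 Hz  (b) Q = 0.6134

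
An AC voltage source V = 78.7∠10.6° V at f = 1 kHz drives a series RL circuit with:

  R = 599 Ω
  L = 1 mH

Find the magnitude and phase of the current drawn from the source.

Step 1 — Angular frequency: ω = 2π·f = 2π·1000 = 6283 rad/s.
Step 2 — Component impedances:
  R: Z = R = 599 Ω
  L: Z = jωL = j·6283·0.001 = 0 + j6.283 Ω
Step 3 — Series combination: Z_total = R + L = 599 + j6.283 Ω = 599∠0.6° Ω.
Step 4 — Source phasor: V = 78.7∠10.6° V = 77.36 + j14.48 V.
Step 5 — Ohm's law: I = V / Z_total = (77.36 + j14.48) / (599 + j6.283) = 0.1294 + j0.02281 A.
Step 6 — Convert to polar: |I| = 0.1314 A, ∠I = 10.0°.

I = 0.1314∠10.0° A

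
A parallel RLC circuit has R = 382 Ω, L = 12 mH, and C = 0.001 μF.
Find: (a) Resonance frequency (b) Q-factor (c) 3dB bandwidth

Step 1 — Resonance: ω₀ = 1/√(LC) = 1/√(0.012·1e-09) = 2.887e+05 rad/s.
Step 2 — f₀ = ω₀/(2π) = 4.594e+04 Hz.
Step 3 — Parallel Q: Q = R/(ω₀L) = 382/(2.887e+05·0.012) = 0.1103.
Step 4 — Bandwidth: Δω = ω₀/Q = 2.618e+06 rad/s; BW = Δω/(2π) = 4.166e+05 Hz.

(a) f₀ = 4.594e+04 Hz  (b) Q = 0.1103  (c) BW = 4.166e+05 Hz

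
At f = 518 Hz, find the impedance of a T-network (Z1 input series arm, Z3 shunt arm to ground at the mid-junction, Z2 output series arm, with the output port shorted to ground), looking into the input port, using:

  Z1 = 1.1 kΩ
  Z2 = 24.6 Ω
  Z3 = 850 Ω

Step 1 — Angular frequency: ω = 2π·f = 2π·518 = 3255 rad/s.
Step 2 — Component impedances:
  Z1: Z = R = 1100 Ω
  Z2: Z = R = 24.6 Ω
  Z3: Z = R = 850 Ω
Step 3 — With the output port shorted to ground, the output series arm Z2 runs from the junction to ground; the shunt arm Z3 also runs from the junction to ground. They appear in parallel: Z3 || Z2 = 23.91 Ω.
Step 4 — Series with input arm Z1: Z_in = Z1 + (Z3 || Z2) = 1124 Ω = 1124∠0.0° Ω.

Z = 1124 Ω = 1124∠0.0° Ω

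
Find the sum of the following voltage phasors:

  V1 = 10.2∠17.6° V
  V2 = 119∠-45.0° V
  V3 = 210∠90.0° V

Step 1 — Convert each phasor to rectangular form:
  V1 = 10.2·(cos(17.6°) + j·sin(17.6°)) = 9.723 + j3.084 V
  V2 = 119·(cos(-45.0°) + j·sin(-45.0°)) = 84.15 - j84.15 V
  V3 = 210·(cos(90.0°) + j·sin(90.0°)) = 0 + j210 V
Step 2 — Sum components: V_total = 93.87 + j128.9 V.
Step 3 — Convert to polar: |V_total| = 159.5 V, ∠V_total = 53.9°.

V_total = 159.5∠53.9° V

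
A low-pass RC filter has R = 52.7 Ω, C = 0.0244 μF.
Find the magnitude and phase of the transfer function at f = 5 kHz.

Step 1 — Angular frequency: ω = 2π·5000 = 3.142e+04 rad/s.
Step 2 — Transfer function: H(jω) = 1/(1 + jωRC).
Step 3 — Denominator: 1 + jωRC = 1 + j·3.142e+04·52.7·2.44e-08 = 1 + j0.0404.
Step 4 — H = 0.9984 - j0.04033.
Step 5 — Magnitude: |H| = 0.9992 (-0.0 dB); phase: φ = -2.3°.

|H| = 0.9992 (-0.0 dB), φ = -2.3°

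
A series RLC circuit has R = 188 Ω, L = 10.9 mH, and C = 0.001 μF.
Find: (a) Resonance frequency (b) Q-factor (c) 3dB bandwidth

Step 1 — Resonance condition Im(Z)=0 gives ω₀ = 1/√(LC).
Step 2 — ω₀ = 1/√(0.0109·1e-09) = 3.029e+05 rad/s.
Step 3 — f₀ = ω₀/(2π) = 4.821e+04 Hz.
Step 4 — Series Q: Q = ω₀L/R = 3.029e+05·0.0109/188 = 17.56.
Step 5 — 3dB bandwidth: Δω = ω₀/Q = 1.725e+04 rad/s; BW = Δω/(2π) = 2745 Hz.

(a) f₀ = 4.821e+04 Hz  (b) Q = 17.56  (c) BW = 2745 Hz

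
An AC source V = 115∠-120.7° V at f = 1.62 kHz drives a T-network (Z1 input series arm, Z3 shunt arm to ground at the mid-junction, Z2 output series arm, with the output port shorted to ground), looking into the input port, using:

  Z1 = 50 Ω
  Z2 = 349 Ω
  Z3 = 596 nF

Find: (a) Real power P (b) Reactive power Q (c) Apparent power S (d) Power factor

Step 1 — Angular frequency: ω = 2π·f = 2π·1620 = 1.018e+04 rad/s.
Step 2 — Component impedances:
  Z1: Z = R = 50 Ω
  Z2: Z = R = 349 Ω
  Z3: Z = 1/(jωC) = -j/(ω·C) = 0 - j164.8 Ω
Step 3 — With the output port shorted to ground, the output series arm Z2 runs from the junction to ground; the shunt arm Z3 also runs from the junction to ground. They appear in parallel: Z3 || Z2 = 63.66 - j134.8 Ω.
Step 4 — Series with input arm Z1: Z_in = Z1 + (Z3 || Z2) = 113.7 - j134.8 Ω = 176.3∠-49.9° Ω.
Step 5 — Source phasor: V = 115∠-120.7° V = -58.71 - j98.88 V.
Step 6 — Current: I = V / Z = 0.2141 - j0.6162 A = 0.6523∠-70.8° A.
Step 7 — Complex power: S = V·I* = 48.36 - j57.35 VA.
Step 8 — Real power: P = Re(S) = 48.36 W.
Step 9 — Reactive power: Q = Im(S) = -57.35 VAR.
Step 10 — Apparent power: |S| = 75.01 VA.
Step 11 — Power factor: PF = P/|S| = 0.6447 (leading).

(a) P = 48.36 W  (b) Q = -57.35 VAR  (c) S = 75.01 VA  (d) PF = 0.6447 (leading)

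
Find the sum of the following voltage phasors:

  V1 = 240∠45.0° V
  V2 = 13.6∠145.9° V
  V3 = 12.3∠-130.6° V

Step 1 — Convert each phasor to rectangular form:
  V1 = 240·(cos(45.0°) + j·sin(45.0°)) = 169.7 + j169.7 V
  V2 = 13.6·(cos(145.9°) + j·sin(145.9°)) = -11.26 + j7.625 V
  V3 = 12.3·(cos(-130.6°) + j·sin(-130.6°)) = -8.005 - j9.339 V
Step 2 — Sum components: V_total = 150.4 + j168 V.
Step 3 — Convert to polar: |V_total| = 225.5 V, ∠V_total = 48.2°.

V_total = 225.5∠48.2° V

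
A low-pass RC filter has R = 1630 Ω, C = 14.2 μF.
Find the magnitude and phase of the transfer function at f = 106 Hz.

Step 1 — Angular frequency: ω = 2π·106 = 666 rad/s.
Step 2 — Transfer function: H(jω) = 1/(1 + jωRC).
Step 3 — Denominator: 1 + jωRC = 1 + j·666·1630·1.42e-05 = 1 + j15.42.
Step 4 — H = 0.00419 - j0.0646.
Step 5 — Magnitude: |H| = 0.06473 (-23.8 dB); phase: φ = -86.3°.

|H| = 0.06473 (-23.8 dB), φ = -86.3°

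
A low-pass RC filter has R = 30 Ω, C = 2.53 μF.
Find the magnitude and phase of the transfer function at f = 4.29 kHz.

Step 1 — Angular frequency: ω = 2π·4290 = 2.695e+04 rad/s.
Step 2 — Transfer function: H(jω) = 1/(1 + jωRC).
Step 3 — Denominator: 1 + jωRC = 1 + j·2.695e+04·30·2.53e-06 = 1 + j2.046.
Step 4 — H = 0.1928 - j0.3945.
Step 5 — Magnitude: |H| = 0.4391 (-7.1 dB); phase: φ = -64.0°.

|H| = 0.4391 (-7.1 dB), φ = -64.0°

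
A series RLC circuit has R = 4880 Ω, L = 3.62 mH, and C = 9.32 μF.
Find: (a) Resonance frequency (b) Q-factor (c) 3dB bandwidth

Step 1 — Resonance condition Im(Z)=0 gives ω₀ = 1/√(LC).
Step 2 — ω₀ = 1/√(0.00362·9.32e-06) = 5444 rad/s.
Step 3 — f₀ = ω₀/(2π) = 866.5 Hz.
Step 4 — Series Q: Q = ω₀L/R = 5444·0.00362/4880 = 0.004039.
Step 5 — 3dB bandwidth: Δω = ω₀/Q = 1.348e+06 rad/s; BW = Δω/(2π) = 2.146e+05 Hz.

(a) f₀ = 866.5 Hz  (b) Q = 0.004039  (c) BW = 2.146e+05 Hz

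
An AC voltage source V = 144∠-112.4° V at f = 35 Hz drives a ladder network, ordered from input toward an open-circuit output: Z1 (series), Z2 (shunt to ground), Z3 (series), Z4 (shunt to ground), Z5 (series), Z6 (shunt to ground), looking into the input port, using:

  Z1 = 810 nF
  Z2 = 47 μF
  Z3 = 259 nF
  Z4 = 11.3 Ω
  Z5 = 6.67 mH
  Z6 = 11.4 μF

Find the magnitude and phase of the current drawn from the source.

Step 1 — Angular frequency: ω = 2π·f = 2π·35 = 219.9 rad/s.
Step 2 — Component impedances:
  Z1: Z = 1/(jωC) = -j/(ω·C) = 0 - j5614 Ω
  Z2: Z = 1/(jωC) = -j/(ω·C) = 0 - j96.75 Ω
  Z3: Z = 1/(jωC) = -j/(ω·C) = 0 - j1.756e+04 Ω
  Z4: Z = R = 11.3 Ω
  Z5: Z = jωL = j·219.9·0.00667 = 0 + j1.467 Ω
  Z6: Z = 1/(jωC) = -j/(ω·C) = 0 - j398.9 Ω
Step 3 — Ladder network (open output): work backward from the far end, alternating series and parallel combinations. Z_in = 0.0003391 - j5710 Ω = 5710∠-90.0° Ω.
Step 4 — Source phasor: V = 144∠-112.4° V = -54.87 - j133.1 V.
Step 5 — Ohm's law: I = V / Z_total = (-54.87 - j133.1) / (0.0003391 - j5710) = 0.02332 - j0.00961 A.
Step 6 — Convert to polar: |I| = 0.02522 A, ∠I = -22.4°.

I = 0.02522∠-22.4° A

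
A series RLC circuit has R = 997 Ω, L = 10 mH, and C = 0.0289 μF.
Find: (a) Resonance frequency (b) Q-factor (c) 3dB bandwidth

Step 1 — Resonance: ω₀ = 1/√(LC) = 1/√(0.01·2.89e-08) = 5.882e+04 rad/s.
Step 2 — f₀ = ω₀/(2π) = 9362 Hz.
Step 3 — Series Q: Q = ω₀L/R = 5.882e+04·0.01/997 = 0.59.
Step 4 — Bandwidth: Δω = ω₀/Q = 9.97e+04 rad/s; BW = Δω/(2π) = 1.587e+04 Hz.

(a) f₀ = 9362 Hz  (b) Q = 0.59  (c) BW = 1.587e+04 Hz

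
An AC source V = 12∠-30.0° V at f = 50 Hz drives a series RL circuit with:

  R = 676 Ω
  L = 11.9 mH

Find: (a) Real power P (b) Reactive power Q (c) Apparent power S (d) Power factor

Step 1 — Angular frequency: ω = 2π·f = 2π·50 = 314.2 rad/s.
Step 2 — Component impedances:
  R: Z = R = 676 Ω
  L: Z = jωL = j·314.2·0.0119 = 0 + j3.738 Ω
Step 3 — Series combination: Z_total = R + L = 676 + j3.738 Ω = 676∠0.3° Ω.
Step 4 — Source phasor: V = 12∠-30.0° V = 10.39 - j6 V.
Step 5 — Current: I = V / Z = 0.01532 - j0.00896 A = 0.01775∠-30.3° A.
Step 6 — Complex power: S = V·I* = 0.213 + j0.001178 VA.
Step 7 — Real power: P = Re(S) = 0.213 W.
Step 8 — Reactive power: Q = Im(S) = 0.001178 VAR.
Step 9 — Apparent power: |S| = 0.213 VA.
Step 10 — Power factor: PF = P/|S| = 1 (lagging).

(a) P = 0.213 W  (b) Q = 0.001178 VAR  (c) S = 0.213 VA  (d) PF = 1 (lagging)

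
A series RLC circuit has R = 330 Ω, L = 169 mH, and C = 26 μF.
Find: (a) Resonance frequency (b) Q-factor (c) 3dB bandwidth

Step 1 — Resonance: ω₀ = 1/√(LC) = 1/√(0.169·2.6e-05) = 477.1 rad/s.
Step 2 — f₀ = ω₀/(2π) = 75.93 Hz.
Step 3 — Series Q: Q = ω₀L/R = 477.1·0.169/330 = 0.2443.
Step 4 — Bandwidth: Δω = ω₀/Q = 1953 rad/s; BW = Δω/(2π) = 310.8 Hz.

(a) f₀ = 75.93 Hz  (b) Q = 0.2443  (c) BW = 310.8 Hz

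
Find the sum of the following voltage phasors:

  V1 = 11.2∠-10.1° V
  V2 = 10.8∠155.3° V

Step 1 — Convert each phasor to rectangular form:
  V1 = 11.2·(cos(-10.1°) + j·sin(-10.1°)) = 11.03 - j1.964 V
  V2 = 10.8·(cos(155.3°) + j·sin(155.3°)) = -9.812 + j4.513 V
Step 2 — Sum components: V_total = 1.215 + j2.549 V.
Step 3 — Convert to polar: |V_total| = 2.823 V, ∠V_total = 64.5°.

V_total = 2.823∠64.5° V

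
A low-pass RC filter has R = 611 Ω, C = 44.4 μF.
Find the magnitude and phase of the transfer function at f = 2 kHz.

Step 1 — Angular frequency: ω = 2π·2000 = 1.257e+04 rad/s.
Step 2 — Transfer function: H(jω) = 1/(1 + jωRC).
Step 3 — Denominator: 1 + jωRC = 1 + j·1.257e+04·611·4.44e-05 = 1 + j340.9.
Step 4 — H = 8.605e-06 - j0.002933.
Step 5 — Magnitude: |H| = 0.002933 (-50.7 dB); phase: φ = -89.8°.

|H| = 0.002933 (-50.7 dB), φ = -89.8°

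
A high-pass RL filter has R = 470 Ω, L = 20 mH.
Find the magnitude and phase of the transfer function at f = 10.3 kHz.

Step 1 — Angular frequency: ω = 2π·1.03e+04 = 6.472e+04 rad/s.
Step 2 — Transfer function: H(jω) = jωL/(R + jωL).
Step 3 — Numerator jωL = j·1294; denominator R + jωL = 470 + j1294.
Step 4 — H = 0.8835 + j0.3208.
Step 5 — Magnitude: |H| = 0.9399 (-0.5 dB); phase: φ = 20.0°.

|H| = 0.9399 (-0.5 dB), φ = 20.0°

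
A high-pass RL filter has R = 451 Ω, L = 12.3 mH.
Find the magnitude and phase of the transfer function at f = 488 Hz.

Step 1 — Angular frequency: ω = 2π·488 = 3066 rad/s.
Step 2 — Transfer function: H(jω) = jωL/(R + jωL).
Step 3 — Numerator jωL = j·37.71; denominator R + jωL = 451 + j37.71.
Step 4 — H = 0.006944 + j0.08304.
Step 5 — Magnitude: |H| = 0.08333 (-21.6 dB); phase: φ = 85.2°.

|H| = 0.08333 (-21.6 dB), φ = 85.2°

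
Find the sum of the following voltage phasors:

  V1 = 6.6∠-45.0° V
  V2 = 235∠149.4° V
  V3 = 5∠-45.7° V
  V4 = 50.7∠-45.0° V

Step 1 — Convert each phasor to rectangular form:
  V1 = 6.6·(cos(-45.0°) + j·sin(-45.0°)) = 4.667 - j4.667 V
  V2 = 235·(cos(149.4°) + j·sin(149.4°)) = -202.3 + j119.6 V
  V3 = 5·(cos(-45.7°) + j·sin(-45.7°)) = 3.492 - j3.578 V
  V4 = 50.7·(cos(-45.0°) + j·sin(-45.0°)) = 35.85 - j35.85 V
Step 2 — Sum components: V_total = -158.3 + j75.53 V.
Step 3 — Convert to polar: |V_total| = 175.4 V, ∠V_total = 154.5°.

V_total = 175.4∠154.5° V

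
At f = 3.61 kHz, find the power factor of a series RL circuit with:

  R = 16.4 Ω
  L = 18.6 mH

Step 1 — Angular frequency: ω = 2π·f = 2π·3610 = 2.268e+04 rad/s.
Step 2 — Component impedances:
  R: Z = R = 16.4 Ω
  L: Z = jωL = j·2.268e+04·0.0186 = 0 + j421.9 Ω
Step 3 — Series combination: Z_total = R + L = 16.4 + j421.9 Ω = 422.2∠87.8° Ω.
Step 4 — Power factor: PF = cos(φ) = Re(Z)/|Z| = 16.4/422.2 = 0.03884.
Step 5 — Type: Im(Z) = 421.9 ⇒ lagging (phase φ = 87.8°).

PF = 0.03884 (lagging, φ = 87.8°)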